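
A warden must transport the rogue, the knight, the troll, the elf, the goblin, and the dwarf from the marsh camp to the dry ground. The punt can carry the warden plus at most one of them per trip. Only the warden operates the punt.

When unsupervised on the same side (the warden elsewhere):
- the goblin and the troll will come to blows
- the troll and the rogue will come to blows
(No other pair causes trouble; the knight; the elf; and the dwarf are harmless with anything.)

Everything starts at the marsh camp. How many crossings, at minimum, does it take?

Counting alone: the warden can take at most 1 across per trip to the dry ground, so moving all 6 needs at least 6 loaded trips out, with a return between consecutive ones — at least 11 crossings.
The safety rule pushes this higher. Following every safe sequence of crossings, the most of the 6 that can be at the dry ground as the punt arrives there on crossing 11 is 5 — never all 6.
So no plan with fewer than 13 crossings exists, and this one achieves 13:
1. Warden goes to the dry ground with the troll.  [the marsh camp: the dwarf, the elf, the goblin, the knight, the rogue | the dry ground: the troll]
2. Warden goes back to the marsh camp alone.  [the marsh camp: the dwarf, the elf, the goblin, the knight, the rogue | the dry ground: the troll]
3. Warden goes to the dry ground with the rogue.  [the marsh camp: the dwarf, the elf, the goblin, the knight | the dry ground: the rogue, the troll]
4. Warden goes back to the marsh camp with the troll.  [the marsh camp: the dwarf, the elf, the goblin, the knight, the troll | the dry ground: the rogue]
5. Warden goes to the dry ground with the goblin.  [the marsh camp: the dwarf, the elf, the knight, the troll | the dry ground: the goblin, the rogue]
6. Warden goes back to the marsh camp alone.  [the marsh camp: the dwarf, the elf, the knight, the troll | the dry ground: the goblin, the rogue]
7. Warden goes to the dry ground with the knight.  [the marsh camp: the dwarf, the elf, the troll | the dry ground: the goblin, the knight, the rogue]
8. Warden goes back to the marsh camp alone.  [the marsh camp: the dwarf, the elf, the troll | the dry ground: the goblin, the knight, the rogue]
9. Warden goes to the dry ground with the elf.  [the marsh camp: the dwarf, the troll | the dry ground: the elf, the goblin, the knight, the rogue]
10. Warden goes back to the marsh camp alone.  [the marsh camp: the dwarf, the troll | the dry ground: the elf, the goblin, the knight, the rogue]
11. Warden goes to the dry ground with the dwarf.  [the marsh camp: the troll | the dry ground: the dwarf, the elf, the goblin, the knight, the rogue]
12. Warden goes back to the marsh camp alone.  [the marsh camp: the troll | the dry ground: the dwarf, the elf, the goblin, the knight, the rogue]
13. Warden goes to the dry ground with the troll.  [the marsh camp: — | the dry ground: the dwarf, the elf, the goblin, the knight, the rogue, the troll]

13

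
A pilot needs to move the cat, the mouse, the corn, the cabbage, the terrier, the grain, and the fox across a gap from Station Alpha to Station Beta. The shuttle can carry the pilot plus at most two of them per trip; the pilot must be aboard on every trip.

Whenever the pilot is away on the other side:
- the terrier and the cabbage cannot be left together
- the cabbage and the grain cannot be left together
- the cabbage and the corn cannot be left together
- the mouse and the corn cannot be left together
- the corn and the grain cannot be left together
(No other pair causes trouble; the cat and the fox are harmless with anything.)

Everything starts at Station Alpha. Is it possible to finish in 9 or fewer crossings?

Counting alone: the pilot can take at most 2 across per trip to Station Beta, so moving all 7 needs at least 4 loaded trips out, with a return between consecutive ones — at least 7 crossings.
The safety rule pushes this higher. Following every safe sequence of crossings, the most of the 7 that can be at Station Beta as the shuttle arrives there on crossings 7, 9 is 5, 6 respectively — never all 7.
So the move cannot be finished within 9 crossings. (The shortest complete plan takes 11:)
1. Pilot goes to Station Beta with the cabbage and the corn.  [Station Alpha: the cat, the fox, the grain, the mouse, the terrier | Station Beta: the cabbage, the corn]
2. Pilot goes back to Station Alpha with the corn.  [Station Alpha: the cat, the corn, the fox, the grain, the mouse, the terrier | Station Beta: the cabbage]
3. Pilot goes to Station Beta with the cat and the corn.  [Station Alpha: the fox, the grain, the mouse, the terrier | Station Beta: the cabbage, the cat, the corn]
4. Pilot goes back to Station Alpha with the corn.  [Station Alpha: the corn, the fox, the grain, the mouse, the terrier | Station Beta: the cabbage, the cat]
5. Pilot goes to Station Beta with the corn and the mouse.  [Station Alpha: the fox, the grain, the terrier | Station Beta: the cabbage, the cat, the corn, the mouse]
6. Pilot goes back to Station Alpha with the corn.  [Station Alpha: the corn, the fox, the grain, the terrier | Station Beta: the cabbage, the cat, the mouse]
7. Pilot goes to Station Beta with the corn and the fox.  [Station Alpha: the grain, the terrier | Station Beta: the cabbage, the cat, the corn, the fox, the mouse]
8. Pilot goes back to Station Alpha with the corn.  [Station Alpha: the corn, the grain, the terrier | Station Beta: the cabbage, the cat, the fox, the mouse]
9. Pilot goes to Station Beta with the grain and the terrier.  [Station Alpha: the corn | Station Beta: the cabbage, the cat, the fox, the grain, the mouse, the terrier]
10. Pilot goes back to Station Alpha with the cabbage.  [Station Alpha: the cabbage, the corn | Station Beta: the cat, the fox, the grain, the mouse, the terrier]
11. Pilot goes to Station Beta with the cabbage and the corn.  [Station Alpha: — | Station Beta: the cabbage, the cat, the corn, the fox, the grain, the mouse, the terrier]

No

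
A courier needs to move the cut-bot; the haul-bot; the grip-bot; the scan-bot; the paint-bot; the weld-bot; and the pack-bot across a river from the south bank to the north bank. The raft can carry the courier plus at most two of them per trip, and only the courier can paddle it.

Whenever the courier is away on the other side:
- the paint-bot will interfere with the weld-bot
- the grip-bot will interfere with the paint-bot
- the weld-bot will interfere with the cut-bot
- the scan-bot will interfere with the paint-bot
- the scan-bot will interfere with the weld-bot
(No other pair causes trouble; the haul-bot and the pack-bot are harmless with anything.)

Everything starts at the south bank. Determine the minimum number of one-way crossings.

Counting alone: the courier can take at most 2 across per trip to the north bank, so moving all 7 needs at least 4 loaded trips out, with a return between consecutive ones — at least 7 crossings.
The safety rule pushes this higher. Following every safe sequence of crossings, the most of the 7 that can be at the north bank as the raft arrives there on crossings 7, 9 is 5, 6 respectively — never all 7.
So no plan with fewer than 11 crossings exists, and this one achieves 11:
1. Courier goes to the north bank with the paint-bot and the weld-bot.
2. Courier goes back to the south bank with the paint-bot.
3. Courier goes to the north bank with the cut-bot and the paint-bot.
4. Courier goes back to the south bank with the weld-bot.
5. Courier goes to the north bank with the haul-bot and the scan-bot.
6. Courier goes back to the south bank with the scan-bot.
7. Courier goes to the north bank with the grip-bot and the scan-bot.
8. Courier goes back to the south bank with the paint-bot.
9. Courier goes to the north bank with the pack-bot and the paint-bot.
10. Courier goes back to the south bank with the paint-bot.
11. Courier goes to the north bank with the paint-bot and the weld-bot.

11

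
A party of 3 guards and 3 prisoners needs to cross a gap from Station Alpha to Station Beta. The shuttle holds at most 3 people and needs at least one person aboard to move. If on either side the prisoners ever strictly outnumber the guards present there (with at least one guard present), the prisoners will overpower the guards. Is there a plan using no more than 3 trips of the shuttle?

No

Counting alone: each trip to Station Beta takes at most 3 across and each return brings at least 1 back, so after t trips out (and t−1 returns) at most 3t − (t−1) of the 6 are across; that first reaches 6 at t = 3, so at least 5 crossings are needed.
Since 3 < 5, 3 crossings cannot be enough. (The shortest complete plan in fact takes 5:)
1. 2 prisoners → Station Beta.  (Station Alpha: 3G 1P; Station Beta: 0G 2P)
2. 1 prisoner ← Station Alpha.  (Station Alpha: 3G 2P; Station Beta: 0G 1P)
3. 3 guards → Station Beta.  (Station Alpha: 0G 2P; Station Beta: 3G 1P)
4. 1 prisoner ← Station Alpha.  (Station Alpha: 0G 3P; Station Beta: 3G 0P)
5. 3 prisoners → Station Beta.  (Station Alpha: 0G 0P; Station Beta: 3G 3P)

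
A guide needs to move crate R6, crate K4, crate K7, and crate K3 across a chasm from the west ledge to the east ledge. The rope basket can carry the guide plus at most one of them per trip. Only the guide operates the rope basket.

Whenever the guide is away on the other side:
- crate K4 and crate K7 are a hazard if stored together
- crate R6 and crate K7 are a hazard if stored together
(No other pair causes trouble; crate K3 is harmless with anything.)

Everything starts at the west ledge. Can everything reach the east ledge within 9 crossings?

Yes

Yes — this plan uses 9 crossings (≤ 9):
1. Guide goes to the east ledge with crate K7.  [the west ledge: crate K3, crate K4, crate R6 | the east ledge: crate K7]
2. Guide goes back to the west ledge alone.  [the west ledge: crate K3, crate K4, crate R6 | the east ledge: crate K7]
3. Guide goes to the east ledge with crate R6.  [the west ledge: crate K3, crate K4 | the east ledge: crate K7, crate R6]
4. Guide goes back to the west ledge with crate K7.  [the west ledge: crate K3, crate K4, crate K7 | the east ledge: crate R6]
5. Guide goes to the east ledge with crate K4.  [the west ledge: crate K3, crate K7 | the east ledge: crate K4, crate R6]
6. Guide goes back to the west ledge alone.  [the west ledge: crate K3, crate K7 | the east ledge: crate K4, crate R6]
7. Guide goes to the east ledge with crate K3.  [the west ledge: crate K7 | the east ledge: crate K3, crate K4, crate R6]
8. Guide goes back to the west ledge alone.  [the west ledge: crate K7 | the east ledge: crate K3, crate K4, crate R6]
9. Guide goes to the east ledge with crate K7.  [the west ledge: — | the east ledge: crate K3, crate K4, crate K7, crate R6]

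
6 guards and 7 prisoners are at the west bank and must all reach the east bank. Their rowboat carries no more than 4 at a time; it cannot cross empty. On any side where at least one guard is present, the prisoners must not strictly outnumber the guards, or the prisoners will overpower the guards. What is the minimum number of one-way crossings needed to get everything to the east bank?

The prisoners already outnumber the guards at the west bank before anyone moves, so the starting position itself is disallowed.

impossible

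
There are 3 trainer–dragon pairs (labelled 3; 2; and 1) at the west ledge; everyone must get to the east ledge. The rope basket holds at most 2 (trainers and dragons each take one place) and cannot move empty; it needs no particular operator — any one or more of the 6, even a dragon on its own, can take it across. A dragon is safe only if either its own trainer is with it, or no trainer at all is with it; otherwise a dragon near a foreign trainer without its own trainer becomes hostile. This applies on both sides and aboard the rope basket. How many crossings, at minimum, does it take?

Counting alone: each trip to the east ledge takes at most 2 across and each return brings at least 1 back, so after t trips out (and t−1 returns) at most 2t − (t−1) of the 6 are across; that first reaches 6 at t = 5, so at least 9 crossings are needed.
The safety rule pushes this higher. Following every safe sequence of crossings, the most of the 6 that can be at the east ledge as the rope basket arrives there on crossing 9 is 5 — never all 6.
So no plan with fewer than 11 crossings exists, and this one achieves 11:
1. dragon 3 and trainer 3 cross → the east ledge.
2. trainer 3 crosses ← the west ledge.
3. dragon 1 and dragon 2 cross → the east ledge.
4. dragon 3 crosses ← the west ledge.
5. trainer 1 and trainer 2 cross → the east ledge.
6. dragon 2 and trainer 2 cross ← the west ledge.
7. trainer 2 and trainer 3 cross → the east ledge.
8. dragon 1 crosses ← the west ledge.
9. dragon 2 and dragon 3 cross → the east ledge.
10. trainer 1 crosses ← the west ledge.
11. dragon 1 and trainer 1 cross → the east ledge.

11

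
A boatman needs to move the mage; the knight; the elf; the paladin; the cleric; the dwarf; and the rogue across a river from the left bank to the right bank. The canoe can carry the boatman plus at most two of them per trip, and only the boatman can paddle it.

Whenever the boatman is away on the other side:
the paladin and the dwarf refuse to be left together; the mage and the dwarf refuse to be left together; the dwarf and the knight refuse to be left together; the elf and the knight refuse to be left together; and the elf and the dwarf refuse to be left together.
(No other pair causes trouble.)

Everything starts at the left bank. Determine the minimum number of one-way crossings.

Counting alone: the boatman can take at most 2 across per trip to the right bank, so moving all 7 needs at least 4 loaded trips out, with a return between consecutive ones — at least 7 crossings.
The safety rule pushes this higher. Following every safe sequence of crossings, the most of the 7 that can be at the right bank as the canoe arrives there on crossings 7, 9 is 5, 6 respectively — never all 7.
So no plan with fewer than 11 crossings exists, and this one achieves 11:
1. Boatman goes to the right bank with the dwarf and the knight.
2. Boatman goes back to the left bank with the knight.
3. Boatman goes to the right bank with the knight and the mage.
4. Boatman goes back to the left bank with the dwarf.
5. Boatman goes to the right bank with the elf and the paladin.
6. Boatman goes back to the left bank with the knight.
7. Boatman goes to the right bank with the cleric and the knight.
8. Boatman goes back to the left bank with the knight.
9. Boatman goes to the right bank with the knight and the rogue.
10. Boatman goes back to the left bank with the knight.
11. Boatman goes to the right bank with the dwarf and the knight.

11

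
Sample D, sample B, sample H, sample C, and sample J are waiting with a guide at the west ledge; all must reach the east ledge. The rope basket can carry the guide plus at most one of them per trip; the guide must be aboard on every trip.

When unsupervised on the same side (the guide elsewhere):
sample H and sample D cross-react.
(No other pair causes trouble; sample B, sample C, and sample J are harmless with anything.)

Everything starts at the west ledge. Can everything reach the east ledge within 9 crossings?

Yes — this plan uses 9 crossings (≤ 9):
1. Guide goes to the east ledge with sample D.  [the west ledge: sample B, sample C, sample H, sample J | the east ledge: sample D]
2. Guide goes back to the west ledge alone.  [the west ledge: sample B, sample C, sample H, sample J | the east ledge: sample D]
3. Guide goes to the east ledge with sample B.  [the west ledge: sample C, sample H, sample J | the east ledge: sample B, sample D]
4. Guide goes back to the west ledge alone.  [the west ledge: sample C, sample H, sample J | the east ledge: sample B, sample D]
5. Guide goes to the east ledge with sample C.  [the west ledge: sample H, sample J | the east ledge: sample B, sample C, sample D]
6. Guide goes back to the west ledge alone.  [the west ledge: sample H, sample J | the east ledge: sample B, sample C, sample D]
7. Guide goes to the east ledge with sample J.  [the west ledge: sample H | the east ledge: sample B, sample C, sample D, sample J]
8. Guide goes back to the west ledge alone.  [the west ledge: sample H | the east ledge: sample B, sample C, sample D, sample J]
9. Guide goes to the east ledge with sample H.  [the west ledge: — | the east ledge: sample B, sample C, sample D, sample H, sample J]

Yes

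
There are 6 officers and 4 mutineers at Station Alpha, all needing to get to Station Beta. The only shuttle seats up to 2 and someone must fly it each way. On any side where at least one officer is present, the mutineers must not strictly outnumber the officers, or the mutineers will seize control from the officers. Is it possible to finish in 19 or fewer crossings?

Yes

Yes — this plan uses 17 crossings (≤ 19):
1. 2 mutineers → Station Beta.  (Station Alpha: 6O 2M; Station Beta: 0O 2M)
2. 1 mutineer ← Station Alpha.  (Station Alpha: 6O 3M; Station Beta: 0O 1M)
3. 2 mutineers → Station Beta.  (Station Alpha: 6O 1M; Station Beta: 0O 3M)
4. 1 mutineer ← Station Alpha.  (Station Alpha: 6O 2M; Station Beta: 0O 2M)
5. 2 officers → Station Beta.  (Station Alpha: 4O 2M; Station Beta: 2O 2M)
6. 1 mutineer ← Station Alpha.  (Station Alpha: 4O 3M; Station Beta: 2O 1M)
7. 1 officer and 1 mutineer → Station Beta.  (Station Alpha: 3O 2M; Station Beta: 3O 2M)
8. 1 mutineer ← Station Alpha.  (Station Alpha: 3O 3M; Station Beta: 3O 1M)
9. 2 mutineers → Station Beta.  (Station Alpha: 3O 1M; Station Beta: 3O 3M)
10. 1 mutineer ← Station Alpha.  (Station Alpha: 3O 2M; Station Beta: 3O 2M)
11. 1 officer and 1 mutineer → Station Beta.  (Station Alpha: 2O 1M; Station Beta: 4O 3M)
12. 1 mutineer ← Station Alpha.  (Station Alpha: 2O 2M; Station Beta: 4O 2M)
13. 2 mutineers → Station Beta.  (Station Alpha: 2O 0M; Station Beta: 4O 4M)
14. 1 mutineer ← Station Alpha.  (Station Alpha: 2O 1M; Station Beta: 4O 3M)
15. 1 officer and 1 mutineer → Station Beta.  (Station Alpha: 1O 0M; Station Beta: 5O 4M)
16. 1 mutineer ← Station Alpha.  (Station Alpha: 1O 1M; Station Beta: 5O 3M)
17. 1 officer and 1 mutineer → Station Beta.  (Station Alpha: 0O 0M; Station Beta: 6O 4M)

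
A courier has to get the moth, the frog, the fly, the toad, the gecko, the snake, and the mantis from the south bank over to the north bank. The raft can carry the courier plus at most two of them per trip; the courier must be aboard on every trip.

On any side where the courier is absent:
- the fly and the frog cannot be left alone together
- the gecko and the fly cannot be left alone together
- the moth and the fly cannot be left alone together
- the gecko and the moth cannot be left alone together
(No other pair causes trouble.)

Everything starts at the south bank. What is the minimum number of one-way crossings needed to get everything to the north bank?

Counting alone: the courier can take at most 2 across per trip to the north bank, so moving all 7 needs at least 4 loaded trips out, with a return between consecutive ones — at least 7 crossings.
The safety rule pushes this higher. Following every safe sequence of crossings, the most of the 7 that can be at the north bank as the raft arrives there on crossings 7, 9 is 5, 6 respectively — never all 7.
So no plan with fewer than 11 crossings exists, and this one achieves 11:
1. Courier goes to the north bank with the fly and the moth.
2. Courier goes back to the south bank with the moth.
3. Courier goes to the north bank with the frog and the moth.
4. Courier goes back to the south bank with the fly.
5. Courier goes to the north bank with the fly and the toad.
6. Courier goes back to the south bank with the fly.
7. Courier goes to the north bank with the fly and the snake.
8. Courier goes back to the south bank with the fly.
9. Courier goes to the north bank with the fly and the mantis.
10. Courier goes back to the south bank with the fly.
11. Courier goes to the north bank with the fly and the gecko.

11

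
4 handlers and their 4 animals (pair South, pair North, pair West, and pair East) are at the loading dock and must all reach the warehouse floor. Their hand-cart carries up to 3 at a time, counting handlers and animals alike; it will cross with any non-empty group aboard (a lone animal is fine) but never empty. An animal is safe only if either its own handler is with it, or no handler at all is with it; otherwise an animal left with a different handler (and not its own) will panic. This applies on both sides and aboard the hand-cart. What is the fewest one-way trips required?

9

Counting alone: each trip to the warehouse floor takes at most 3 across and each return brings at least 1 back, so after t trips out (and t−1 returns) at most 3t − (t−1) of the 8 are across; that first reaches 8 at t = 4, so at least 7 crossings are needed.
The safety rule pushes this higher. Following every safe sequence of crossings, the most of the 8 that can be at the warehouse floor as the hand-cart arrives there on crossing 7 is 7 — never all 8.
So no plan with fewer than 9 crossings exists, and this one achieves 9:
1. animal South and handler South cross → the warehouse floor.
2. handler South crosses ← the loading dock.
3. animal North, handler North, and handler South cross → the warehouse floor.
4. animal South and handler South cross ← the loading dock.
5. handler East, handler South, and handler West cross → the warehouse floor.
6. animal North crosses ← the loading dock.
7. animal North and animal South cross → the warehouse floor.
8. animal South crosses ← the loading dock.
9. animal East, animal South, and animal West cross → the warehouse floor.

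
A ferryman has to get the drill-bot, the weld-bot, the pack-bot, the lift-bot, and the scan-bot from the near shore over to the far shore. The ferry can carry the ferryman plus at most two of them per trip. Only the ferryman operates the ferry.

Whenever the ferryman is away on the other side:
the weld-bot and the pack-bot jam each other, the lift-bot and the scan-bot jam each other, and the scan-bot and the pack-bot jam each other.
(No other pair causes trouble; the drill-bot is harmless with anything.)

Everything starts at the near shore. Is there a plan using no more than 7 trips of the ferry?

Yes — this plan uses 5 crossings (≤ 7):
1. Ferryman goes to the far shore with the scan-bot and the weld-bot.
2. Ferryman goes back to the near shore alone.
3. Ferryman goes to the far shore with the drill-bot.
4. Ferryman goes back to the near shore alone.
5. Ferryman goes to the far shore with the lift-bot and the pack-bot.

Yes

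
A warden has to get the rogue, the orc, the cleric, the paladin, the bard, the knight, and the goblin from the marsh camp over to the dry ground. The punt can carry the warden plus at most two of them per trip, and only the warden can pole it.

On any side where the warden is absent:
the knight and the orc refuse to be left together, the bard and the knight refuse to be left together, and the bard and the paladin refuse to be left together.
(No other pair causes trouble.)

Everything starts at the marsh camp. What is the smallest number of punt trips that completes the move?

7

Counting alone: the warden can take at most 2 across per trip to the dry ground, so moving all 7 needs at least 4 loaded trips out, with a return between consecutive ones — at least 7 crossings.
The plan below uses exactly 7 crossings, so it is optimal:
1. Warden goes to the dry ground with the bard and the orc.  [the marsh camp: the cleric, the goblin, the knight, the paladin, the rogue | the dry ground: the bard, the orc]
2. Warden goes back to the marsh camp alone.  [the marsh camp: the cleric, the goblin, the knight, the paladin, the rogue | the dry ground: the bard, the orc]
3. Warden goes to the dry ground with the rogue.  [the marsh camp: the cleric, the goblin, the knight, the paladin | the dry ground: the bard, the orc, the rogue]
4. Warden goes back to the marsh camp alone.  [the marsh camp: the cleric, the goblin, the knight, the paladin | the dry ground: the bard, the orc, the rogue]
5. Warden goes to the dry ground with the cleric and the goblin.  [the marsh camp: the knight, the paladin | the dry ground: the bard, the cleric, the goblin, the orc, the rogue]
6. Warden goes back to the marsh camp alone.  [the marsh camp: the knight, the paladin | the dry ground: the bard, the cleric, the goblin, the orc, the rogue]
7. Warden goes to the dry ground with the knight and the paladin.  [the marsh camp: — | the dry ground: the bard, the cleric, the goblin, the knight, the orc, the paladin, the rogue]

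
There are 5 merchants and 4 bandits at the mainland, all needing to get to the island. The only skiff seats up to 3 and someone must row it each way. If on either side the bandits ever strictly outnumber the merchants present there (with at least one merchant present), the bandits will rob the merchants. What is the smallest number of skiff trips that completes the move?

7

Counting alone: each trip to the island takes at most 3 across and each return brings at least 1 back, so after t trips out (and t−1 returns) at most 3t − (t−1) of the 9 are across; that first reaches 9 at t = 4, so at least 7 crossings are needed.
The plan below uses exactly 7 crossings, so it is optimal:
1. 3 bandits → the island.  (the mainland: 5M 1B; the island: 0M 3B)
2. 1 bandit ← the mainland.  (the mainland: 5M 2B; the island: 0M 2B)
3. 3 merchants → the island.  (the mainland: 2M 2B; the island: 3M 2B)
4. 1 merchant ← the mainland.  (the mainland: 3M 2B; the island: 2M 2B)
5. 2 merchants and 1 bandit → the island.  (the mainland: 1M 1B; the island: 4M 3B)
6. 1 merchant ← the mainland.  (the mainland: 2M 1B; the island: 3M 3B)
7. 2 merchants and 1 bandit → the island.  (the mainland: 0M 0B; the island: 5M 4B)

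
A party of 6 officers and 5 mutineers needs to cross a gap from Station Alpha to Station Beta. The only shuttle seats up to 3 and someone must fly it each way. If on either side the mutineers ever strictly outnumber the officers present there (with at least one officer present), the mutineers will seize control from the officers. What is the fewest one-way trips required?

9

Counting alone: each trip to Station Beta takes at most 3 across and each return brings at least 1 back, so after t trips out (and t−1 returns) at most 3t − (t−1) of the 11 are across; that first reaches 11 at t = 5, so at least 9 crossings are needed.
The plan below uses exactly 9 crossings, so it is optimal:
1. 3 mutineers → Station Beta.  (Station Alpha: 6O 2M; Station Beta: 0O 3M)
2. 1 mutineer ← Station Alpha.  (Station Alpha: 6O 3M; Station Beta: 0O 2M)
3. 3 officers → Station Beta.  (Station Alpha: 3O 3M; Station Beta: 3O 2M)
4. 1 officer ← Station Alpha.  (Station Alpha: 4O 3M; Station Beta: 2O 2M)
5. 2 officers and 1 mutineer → Station Beta.  (Station Alpha: 2O 2M; Station Beta: 4O 3M)
6. 1 officer ← Station Alpha.  (Station Alpha: 3O 2M; Station Beta: 3O 3M)
7. 2 officers and 1 mutineer → Station Beta.  (Station Alpha: 1O 1M; Station Beta: 5O 4M)
8. 1 officer ← Station Alpha.  (Station Alpha: 2O 1M; Station Beta: 4O 4M)
9. 2 officers and 1 mutineer → Station Beta.  (Station Alpha: 0O 0M; Station Beta: 6O 5M)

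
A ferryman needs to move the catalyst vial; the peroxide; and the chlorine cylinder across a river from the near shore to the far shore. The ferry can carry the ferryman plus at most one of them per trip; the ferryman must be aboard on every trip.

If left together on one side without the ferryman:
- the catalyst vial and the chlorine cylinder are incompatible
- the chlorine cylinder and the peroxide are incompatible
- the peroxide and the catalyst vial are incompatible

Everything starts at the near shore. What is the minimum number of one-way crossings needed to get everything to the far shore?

impossible

Whatever the first load, the items left behind include a forbidden pair without the ferryman. No opening move is safe, so no plan exists.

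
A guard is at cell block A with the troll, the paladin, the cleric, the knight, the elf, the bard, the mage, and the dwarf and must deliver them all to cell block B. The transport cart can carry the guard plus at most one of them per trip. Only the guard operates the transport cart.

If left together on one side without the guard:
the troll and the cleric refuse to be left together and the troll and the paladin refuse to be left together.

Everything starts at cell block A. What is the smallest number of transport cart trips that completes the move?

17

Counting alone: the guard can take at most 1 across per trip to cell block B, so moving all 8 needs at least 8 loaded trips out, with a return between consecutive ones — at least 15 crossings.
The safety rule pushes this higher. Following every safe sequence of crossings, the most of the 8 that can be at cell block B as the transport cart arrives there on crossing 15 is 7 — never all 8.
So no plan with fewer than 17 crossings exists, and this one achieves 17:
1. Guard goes to cell block B with the troll.  [cell block A: the bard, the cleric, the dwarf, the elf, the knight, the mage, the paladin | cell block B: the troll]
2. Guard goes back to cell block A alone.  [cell block A: the bard, the cleric, the dwarf, the elf, the knight, the mage, the paladin | cell block B: the troll]
3. Guard goes to cell block B with the paladin.  [cell block A: the bard, the cleric, the dwarf, the elf, the knight, the mage | cell block B: the paladin, the troll]
4. Guard goes back to cell block A with the troll.  [cell block A: the bard, the cleric, the dwarf, the elf, the knight, the mage, the troll | cell block B: the paladin]
5. Guard goes to cell block B with the cleric.  [cell block A: the bard, the dwarf, the elf, the knight, the mage, the troll | cell block B: the cleric, the paladin]
6. Guard goes back to cell block A alone.  [cell block A: the bard, the dwarf, the elf, the knight, the mage, the troll | cell block B: the cleric, the paladin]
7. Guard goes to cell block B with the knight.  [cell block A: the bard, the dwarf, the elf, the mage, the troll | cell block B: the cleric, the knight, the paladin]
8. Guard goes back to cell block A alone.  [cell block A: the bard, the dwarf, the elf, the mage, the troll | cell block B: the cleric, the knight, the paladin]
9. Guard goes to cell block B with the elf.  [cell block A: the bard, the dwarf, the mage, the troll | cell block B: the cleric, the elf, the knight, the paladin]
10. Guard goes back to cell block A alone.  [cell block A: the bard, the dwarf, the mage, the troll | cell block B: the cleric, the elf, the knight, the paladin]
11. Guard goes to cell block B with the bard.  [cell block A: the dwarf, the mage, the troll | cell block B: the bard, the cleric, the elf, the knight, the paladin]
12. Guard goes back to cell block A alone.  [cell block A: the dwarf, the mage, the troll | cell block B: the bard, the cleric, the elf, the knight, the paladin]
13. Guard goes to cell block B with the mage.  [cell block A: the dwarf, the troll | cell block B: the bard, the cleric, the elf, the knight, the mage, the paladin]
14. Guard goes back to cell block A alone.  [cell block A: the dwarf, the troll | cell block B: the bard, the cleric, the elf, the knight, the mage, the paladin]
15. Guard goes to cell block B with the dwarf.  [cell block A: the troll | cell block B: the bard, the cleric, the dwarf, the elf, the knight, the mage, the paladin]
16. Guard goes back to cell block A alone.  [cell block A: the troll | cell block B: the bard, the cleric, the dwarf, the elf, the knight, the mage, the paladin]
17. Guard goes to cell block B with the troll.  [cell block A: — | cell block B: the bard, the cleric, the dwarf, the elf, the knight, the mage, the paladin, the troll]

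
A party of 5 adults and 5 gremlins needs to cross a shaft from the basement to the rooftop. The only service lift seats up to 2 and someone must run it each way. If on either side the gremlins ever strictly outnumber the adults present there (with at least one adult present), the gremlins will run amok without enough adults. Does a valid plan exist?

Following every safe sequence of crossings from the start, the most of the 10 that can be at the rooftop as the service lift arrives there on crossings 1, 3, 5, 7 is 2, 3, 4, 5 respectively; the best ever achieved is 5 of 10.
From crossing 9 on, no configuration arises that was not already reachable earlier: only 13 distinct safe configurations (who is on which side, and where the service lift is) can ever be reached, none of them has everyone across, and every continuation just revisits them. They are: 0 adults + 0 gremlins across (service lift back at the start); 0 adults + 1 gremlin across (service lift there); 0 adults + 1 gremlin across (service lift back at the start); 0 adults + 2 gremlins across (service lift there); 0 adults + 2 gremlins across (service lift back at the start); 0 adults + 3 gremlins across (service lift there); 0 adults + 3 gremlins across (service lift back at the start); 0 adults + 4 gremlins across (service lift there); 0 adults + 4 gremlins across (service lift back at the start); 0 adults + 5 gremlins across (service lift there); 1 adult + 1 gremlin across (service lift there); 1 adult + 1 gremlin across (service lift back at the start); 2 adults + 2 gremlins across (service lift there). So no valid plan exists.

No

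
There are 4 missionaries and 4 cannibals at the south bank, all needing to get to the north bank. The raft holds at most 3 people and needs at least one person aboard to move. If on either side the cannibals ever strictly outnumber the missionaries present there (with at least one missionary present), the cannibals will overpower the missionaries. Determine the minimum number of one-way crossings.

Counting alone: each trip to the north bank takes at most 3 across and each return brings at least 1 back, so after t trips out (and t−1 returns) at most 3t − (t−1) of the 8 are across; that first reaches 8 at t = 4, so at least 7 crossings are needed.
The safety rule pushes this higher. Following every safe sequence of crossings, the most of the 8 that can be at the north bank as the raft arrives there on crossing 7 is 7 — never all 8.
So no plan with fewer than 9 crossings exists, and this one achieves 9:
1. 2 cannibals → the north bank.  (the south bank: 4M 2C; the north bank: 0M 2C)
2. 1 cannibal ← the south bank.  (the south bank: 4M 3C; the north bank: 0M 1C)
3. 3 cannibals → the north bank.  (the south bank: 4M 0C; the north bank: 0M 4C)
4. 1 cannibal ← the south bank.  (the south bank: 4M 1C; the north bank: 0M 3C)
5. 3 missionaries → the north bank.  (the south bank: 1M 1C; the north bank: 3M 3C)
6. 1 missionary and 1 cannibal ← the south bank.  (the south bank: 2M 2C; the north bank: 2M 2C)
7. 2 missionaries → the north bank.  (the south bank: 0M 2C; the north bank: 4M 2C)
8. 1 cannibal ← the south bank.  (the south bank: 0M 3C; the north bank: 4M 1C)
9. 3 cannibals → the north bank.  (the south bank: 0M 0C; the north bank: 4M 4C)

9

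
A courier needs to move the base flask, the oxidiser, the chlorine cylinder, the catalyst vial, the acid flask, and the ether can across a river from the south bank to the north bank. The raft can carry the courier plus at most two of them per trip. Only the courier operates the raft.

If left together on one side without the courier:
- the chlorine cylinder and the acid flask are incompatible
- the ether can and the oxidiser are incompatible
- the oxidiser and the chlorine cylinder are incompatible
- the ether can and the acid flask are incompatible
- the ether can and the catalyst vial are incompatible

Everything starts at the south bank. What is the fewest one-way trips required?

Counting alone: the courier can take at most 2 across per trip to the north bank, so moving all 6 needs at least 3 loaded trips out, with a return between consecutive ones — at least 5 crossings.
The safety rule pushes this higher. Following every safe sequence of crossings, the most of the 6 that can be at the north bank as the raft arrives there on crossing 5 is 5 — never all 6.
So no plan with fewer than 7 crossings exists, and this one achieves 7:
1. Courier goes to the north bank with the chlorine cylinder and the ether can.
2. Courier goes back to the south bank alone.
3. Courier goes to the north bank with the base flask and the oxidiser.
4. Courier goes back to the south bank with the chlorine cylinder and the ether can.
5. Courier goes to the north bank with the acid flask and the catalyst vial.
6. Courier goes back to the south bank alone.
7. Courier goes to the north bank with the chlorine cylinder and the ether can.

7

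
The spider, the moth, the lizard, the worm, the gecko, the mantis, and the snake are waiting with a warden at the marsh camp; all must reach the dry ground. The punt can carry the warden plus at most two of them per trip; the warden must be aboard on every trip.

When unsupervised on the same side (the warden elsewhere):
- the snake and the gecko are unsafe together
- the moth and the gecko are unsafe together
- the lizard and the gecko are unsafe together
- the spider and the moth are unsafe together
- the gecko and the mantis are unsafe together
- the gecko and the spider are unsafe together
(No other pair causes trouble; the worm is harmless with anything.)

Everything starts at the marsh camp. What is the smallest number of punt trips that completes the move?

Counting alone: the warden can take at most 2 across per trip to the dry ground, so moving all 7 needs at least 4 loaded trips out, with a return between consecutive ones — at least 7 crossings.
The safety rule pushes this higher. Following every safe sequence of crossings, the most of the 7 that can be at the dry ground as the punt arrives there on crossings 7, 9 is 5, 6 respectively — never all 7.
So no plan with fewer than 11 crossings exists, and this one achieves 11:
1. Warden goes to the dry ground with the gecko and the spider.  [the marsh camp: the lizard, the mantis, the moth, the snake, the worm | the dry ground: the gecko, the spider]
2. Warden goes back to the marsh camp with the spider.  [the marsh camp: the lizard, the mantis, the moth, the snake, the spider, the worm | the dry ground: the gecko]
3. Warden goes to the dry ground with the lizard and the spider.  [the marsh camp: the mantis, the moth, the snake, the worm | the dry ground: the gecko, the lizard, the spider]
4. Warden goes back to the marsh camp with the gecko.  [the marsh camp: the gecko, the mantis, the moth, the snake, the worm | the dry ground: the lizard, the spider]
5. Warden goes to the dry ground with the gecko and the worm.  [the marsh camp: the mantis, the moth, the snake | the dry ground: the gecko, the lizard, the spider, the worm]
6. Warden goes back to the marsh camp with the gecko.  [the marsh camp: the gecko, the mantis, the moth, the snake | the dry ground: the lizard, the spider, the worm]
7. Warden goes to the dry ground with the gecko and the mantis.  [the marsh camp: the moth, the snake | the dry ground: the gecko, the lizard, the mantis, the spider, the worm]
8. Warden goes back to the marsh camp with the gecko.  [the marsh camp: the gecko, the moth, the snake | the dry ground: the lizard, the mantis, the spider, the worm]
9. Warden goes to the dry ground with the moth and the snake.  [the marsh camp: the gecko | the dry ground: the lizard, the mantis, the moth, the snake, the spider, the worm]
10. Warden goes back to the marsh camp with the spider.  [the marsh camp: the gecko, the spider | the dry ground: the lizard, the mantis, the moth, the snake, the worm]
11. Warden goes to the dry ground with the gecko and the spider.  [the marsh camp: — | the dry ground: the gecko, the lizard, the mantis, the moth, the snake, the spider, the worm]

11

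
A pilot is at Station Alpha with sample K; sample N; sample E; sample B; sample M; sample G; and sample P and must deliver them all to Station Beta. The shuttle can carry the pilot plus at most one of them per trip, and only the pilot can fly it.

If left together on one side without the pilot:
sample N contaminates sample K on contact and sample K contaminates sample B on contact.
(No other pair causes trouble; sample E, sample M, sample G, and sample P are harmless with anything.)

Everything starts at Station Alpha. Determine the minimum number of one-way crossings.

Counting alone: the pilot can take at most 1 across per trip to Station Beta, so moving all 7 needs at least 7 loaded trips out, with a return between consecutive ones — at least 13 crossings.
The safety rule pushes this higher. Following every safe sequence of crossings, the most of the 7 that can be at Station Beta as the shuttle arrives there on crossing 13 is 6 — never all 7.
So no plan with fewer than 15 crossings exists, and this one achieves 15:
1. Pilot goes to Station Beta with sample K.  [Station Alpha: sample B, sample E, sample G, sample M, sample N, sample P | Station Beta: sample K]
2. Pilot goes back to Station Alpha alone.  [Station Alpha: sample B, sample E, sample G, sample M, sample N, sample P | Station Beta: sample K]
3. Pilot goes to Station Beta with sample N.  [Station Alpha: sample B, sample E, sample G, sample M, sample P | Station Beta: sample K, sample N]
4. Pilot goes back to Station Alpha with sample K.  [Station Alpha: sample B, sample E, sample G, sample K, sample M, sample P | Station Beta: sample N]
5. Pilot goes to Station Beta with sample B.  [Station Alpha: sample E, sample G, sample K, sample M, sample P | Station Beta: sample B, sample N]
6. Pilot goes back to Station Alpha alone.  [Station Alpha: sample E, sample G, sample K, sample M, sample P | Station Beta: sample B, sample N]
7. Pilot goes to Station Beta with sample E.  [Station Alpha: sample G, sample K, sample M, sample P | Station Beta: sample B, sample E, sample N]
8. Pilot goes back to Station Alpha alone.  [Station Alpha: sample G, sample K, sample M, sample P | Station Beta: sample B, sample E, sample N]
9. Pilot goes to Station Beta with sample M.  [Station Alpha: sample G, sample K, sample P | Station Beta: sample B, sample E, sample M, sample N]
10. Pilot goes back to Station Alpha alone.  [Station Alpha: sample G, sample K, sample P | Station Beta: sample B, sample E, sample M, sample N]
11. Pilot goes to Station Beta with sample G.  [Station Alpha: sample K, sample P | Station Beta: sample B, sample E, sample G, sample M, sample N]
12. Pilot goes back to Station Alpha alone.  [Station Alpha: sample K, sample P | Station Beta: sample B, sample E, sample G, sample M, sample N]
13. Pilot goes to Station Beta with sample P.  [Station Alpha: sample K | Station Beta: sample B, sample E, sample G, sample M, sample N, sample P]
14. Pilot goes back to Station Alpha alone.  [Station Alpha: sample K | Station Beta: sample B, sample E, sample G, sample M, sample N, sample P]
15. Pilot goes to Station Beta with sample K.  [Station Alpha: — | Station Beta: sample B, sample E, sample G, sample K, sample M, sample N, sample P]

15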